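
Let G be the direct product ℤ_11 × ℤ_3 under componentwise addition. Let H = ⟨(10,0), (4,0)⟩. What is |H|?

|⟨(10,0)⟩| = 11 and |⟨(4,0)⟩| = 11, so |H| is a multiple of lcm(11, 11) = 11 and divides |G| = 33.
Closing under the operation: H = {(0,0), (1,0), (2,0), (3,0), (4,0), (5,0), (6,0), (7,0), (8,0), (9,0), (10,0)}, so |H| = 11.

11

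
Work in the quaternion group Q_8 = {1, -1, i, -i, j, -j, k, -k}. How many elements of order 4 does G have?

The elements of order 4 are: i, -i, j, -j, k, -k.
That's 6.

6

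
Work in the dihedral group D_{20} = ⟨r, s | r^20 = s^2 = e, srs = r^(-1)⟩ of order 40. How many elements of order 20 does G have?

8

The elements of order 20 are: r, r^3, r^7, r^9, r^11, r^13, r^17, r^19.
That's 8.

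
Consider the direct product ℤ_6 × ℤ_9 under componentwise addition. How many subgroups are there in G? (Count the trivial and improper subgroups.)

20

|G| = 54, so by Lagrange every subgroup order divides 54. Divisors: 1, 2, 3, 6, 9, 18, 27, 54.
Subgroups by order — order 1: 1; order 2: 1; order 3: 4; order 6: 4; order 9: 4; order 18: 4; order 27: 1; order 54: 1.
Total: 1 + 1 + 4 + 4 + 4 + 4 + 1 + 1 = 20.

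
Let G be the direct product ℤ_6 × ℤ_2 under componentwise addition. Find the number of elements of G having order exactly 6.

An element (a,b) has order lcm(ord(a), ord(b)); count pairs with lcm equal to 6.
Enumerating gives 6 such elements.

6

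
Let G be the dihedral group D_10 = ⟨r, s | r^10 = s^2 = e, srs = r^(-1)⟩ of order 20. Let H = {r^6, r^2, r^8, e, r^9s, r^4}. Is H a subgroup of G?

|H| = 6 does not divide |G| = 20, so by Lagrange H is not a subgroup.

No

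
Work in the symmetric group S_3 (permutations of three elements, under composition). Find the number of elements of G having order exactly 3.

The elements of order 3 are: (1 2 3), (1 3 2).
That's 2.

2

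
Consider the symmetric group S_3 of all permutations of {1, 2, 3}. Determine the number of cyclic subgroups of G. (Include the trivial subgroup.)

Group the elements of G by the cyclic subgroup they generate; each cyclic subgroup of order d accounts for φ(d) elements.
Cyclic subgroups by order — order 1: 1; order 2: 3; order 3: 1.
Total: 5.

5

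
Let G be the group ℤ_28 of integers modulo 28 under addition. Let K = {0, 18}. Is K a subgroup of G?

18 ∈ K but its inverse 10 ∉ K, so K is not a subgroup.

No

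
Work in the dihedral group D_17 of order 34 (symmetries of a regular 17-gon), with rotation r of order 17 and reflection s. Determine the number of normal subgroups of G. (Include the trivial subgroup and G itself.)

G has 20 subgroups. Checking conjugation-invariance by order — order 1: 1/1 normal; order 2: 0/17 normal; order 17: 1/1 normal; order 34: 1/1 normal.
Total normal subgroups: 3.

3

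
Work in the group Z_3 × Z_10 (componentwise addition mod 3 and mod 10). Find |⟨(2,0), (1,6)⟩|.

15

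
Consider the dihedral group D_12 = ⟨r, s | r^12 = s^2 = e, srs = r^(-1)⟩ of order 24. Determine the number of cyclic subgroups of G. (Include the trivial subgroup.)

18

Group the elements of G by the cyclic subgroup they generate; each cyclic subgroup of order d accounts for φ(d) elements.
Cyclic subgroups by order — order 1: 1; order 2: 13; order 3: 1; order 4: 1; order 6: 1; order 12: 1.
Total: 18.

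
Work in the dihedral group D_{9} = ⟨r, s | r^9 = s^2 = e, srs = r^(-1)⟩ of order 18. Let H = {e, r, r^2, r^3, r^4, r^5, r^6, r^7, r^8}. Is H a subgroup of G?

|H| = 9 divides |G| = 18, consistent with Lagrange.
H contains the identity, every element's inverse is in H, and H is closed under ·: it is a subgroup.
In fact H = ⟨r^4⟩.

Yes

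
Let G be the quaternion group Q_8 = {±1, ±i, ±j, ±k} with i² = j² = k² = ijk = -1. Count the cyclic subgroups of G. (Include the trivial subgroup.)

5

Group the elements of G by the cyclic subgroup they generate; each cyclic subgroup of order d accounts for φ(d) elements.
Cyclic subgroups by order — order 1: 1; order 2: 1; order 4: 3.
Total: 5.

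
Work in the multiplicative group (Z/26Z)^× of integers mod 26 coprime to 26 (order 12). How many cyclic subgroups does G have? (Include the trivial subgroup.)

6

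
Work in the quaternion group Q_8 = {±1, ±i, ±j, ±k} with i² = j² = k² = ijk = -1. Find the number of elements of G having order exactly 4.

6

The elements of order 4 are: i, -i, j, -j, k, -k.
That's 6.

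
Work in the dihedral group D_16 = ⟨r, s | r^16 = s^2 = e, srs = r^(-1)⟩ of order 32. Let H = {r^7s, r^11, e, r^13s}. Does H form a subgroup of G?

r^11 ∈ H but its inverse r^5 ∉ H, so H is not a subgroup.

No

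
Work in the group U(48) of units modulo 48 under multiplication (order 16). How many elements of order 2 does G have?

The elements of order 2 are: 7, 17, 23, 25, 31, 41, 47.
That's 7.

7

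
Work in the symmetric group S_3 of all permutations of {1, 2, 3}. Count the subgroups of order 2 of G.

|G| = 6 and 2 | 6, so subgroups of order 2 are possible by Lagrange.
The subgroups of order 2 are: {e, (1 2)}; {e, (1 3)}; {e, (2 3)}.
So G has 3 subgroups of order 2.

3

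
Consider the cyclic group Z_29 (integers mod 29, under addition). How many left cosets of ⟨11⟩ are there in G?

|⟨11⟩| = 29 and |G| = 29.
By Lagrange, [G : H] = |G|/|H| = 29/29 = 1.

1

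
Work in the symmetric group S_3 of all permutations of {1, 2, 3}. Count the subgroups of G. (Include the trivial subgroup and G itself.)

|G| = 6, so by Lagrange every subgroup order divides 6. Divisors: 1, 2, 3, 6.
Subgroups by order — order 1: 1; order 2: 3; order 3: 1; order 6: 1.
Total: 1 + 3 + 1 + 1 = 6.

6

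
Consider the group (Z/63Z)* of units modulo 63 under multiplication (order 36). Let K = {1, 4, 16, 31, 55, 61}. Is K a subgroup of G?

|K| = 6 divides |G| = 36, consistent with Lagrange.
K contains the identity, every element's inverse is in K, and K is closed under ·: it is a subgroup.
In fact K = ⟨61⟩.

Yes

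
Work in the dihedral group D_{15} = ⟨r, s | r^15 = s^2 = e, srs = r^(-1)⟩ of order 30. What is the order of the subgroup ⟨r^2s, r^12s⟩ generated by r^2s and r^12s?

|⟨r^2s⟩| = 2 and |⟨r^12s⟩| = 2, so |H| is a multiple of lcm(2, 2) = 2 and divides |G| = 30.
Closing under the operation: H = {e, r^5, r^10, r^2s, r^7s, r^12s}, so |H| = 6.

6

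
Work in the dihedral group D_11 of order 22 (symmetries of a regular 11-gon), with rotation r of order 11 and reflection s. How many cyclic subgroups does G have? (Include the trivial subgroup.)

13

Group the elements of G by the cyclic subgroup they generate; each cyclic subgroup of order d accounts for φ(d) elements.
Cyclic subgroups by order — order 1: 1; order 2: 11; order 11: 1.
Total: 13.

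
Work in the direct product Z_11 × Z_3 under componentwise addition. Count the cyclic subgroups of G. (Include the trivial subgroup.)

4

Group the elements of G by the cyclic subgroup they generate; each cyclic subgroup of order d accounts for φ(d) elements.
Cyclic subgroups by order — order 1: 1; order 3: 1; order 11: 1; order 33: 1.
Total: 4.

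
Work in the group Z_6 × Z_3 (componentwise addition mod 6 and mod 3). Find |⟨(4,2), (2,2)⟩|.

9

|⟨(4,2)⟩| = 3 and |⟨(2,2)⟩| = 3, so |H| is a multiple of lcm(3, 3) = 3 and divides |G| = 18.
Closing under the operation: H = {(0,0), (0,1), (0,2), (2,0), (2,1), (2,2), (4,0), (4,1), (4,2)}, so |H| = 9.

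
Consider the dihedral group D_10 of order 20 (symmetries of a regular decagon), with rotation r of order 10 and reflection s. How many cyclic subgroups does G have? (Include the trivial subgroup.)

14

Group the elements of G by the cyclic subgroup they generate; each cyclic subgroup of order d accounts for φ(d) elements.
Cyclic subgroups by order — order 1: 1; order 2: 11; order 5: 1; order 10: 1.
Total: 14.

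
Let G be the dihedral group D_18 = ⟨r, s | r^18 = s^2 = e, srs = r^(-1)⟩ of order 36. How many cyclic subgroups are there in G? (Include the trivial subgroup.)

24

Each element a generates a cyclic subgroup ⟨a⟩; distinct elements may generate the same one (a cyclic group of order d has φ(d) generators).
Cyclic subgroups by order — order 1: 1; order 2: 19; order 3: 1; order 6: 1; order 9: 1; order 18: 1.
Total: 24.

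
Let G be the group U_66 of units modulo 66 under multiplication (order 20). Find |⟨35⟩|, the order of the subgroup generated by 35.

10

Compute successive powers of 35 mod 66: 35, 37, 41, 49, 65, 31, 29, 25, …; 35^10 ≡ 1 (mod 66).
So |⟨35⟩| = 10.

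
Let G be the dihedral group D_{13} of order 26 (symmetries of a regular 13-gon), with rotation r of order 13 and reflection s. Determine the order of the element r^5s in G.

Computing powers of r^5s: the smallest k with (r^5s)^k = e is k = 2.

2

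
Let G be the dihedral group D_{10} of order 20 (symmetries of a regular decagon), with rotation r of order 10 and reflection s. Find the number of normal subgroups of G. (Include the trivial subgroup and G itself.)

7

G has 22 subgroups. Checking conjugation-invariance by order — order 1: 1/1 normal; order 2: 1/11 normal; order 4: 0/5 normal; order 5: 1/1 normal; order 10: 3/3 normal; order 20: 1/1 normal.
Total normal subgroups: 7.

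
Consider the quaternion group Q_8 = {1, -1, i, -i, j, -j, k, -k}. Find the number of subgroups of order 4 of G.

3

|G| = 8 and 4 | 8, so subgroups of order 4 are possible by Lagrange.
The subgroups of order 4 are: {1, -1, i, -i}; {1, -1, j, -j}; {1, -1, k, -k}.
So G has 3 subgroups of order 4.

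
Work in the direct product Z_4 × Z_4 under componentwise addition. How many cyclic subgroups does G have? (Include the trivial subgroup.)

Each element a generates a cyclic subgroup ⟨a⟩; distinct elements may generate the same one (a cyclic group of order d has φ(d) generators).
Cyclic subgroups by order — order 1: 1; order 2: 3; order 4: 6.
Total: 10.

10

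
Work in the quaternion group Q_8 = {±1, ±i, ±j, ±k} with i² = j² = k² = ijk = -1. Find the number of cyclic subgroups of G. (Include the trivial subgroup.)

5

Group the elements of G by the cyclic subgroup they generate; each cyclic subgroup of order d accounts for φ(d) elements.
Cyclic subgroups by order — order 1: 1; order 2: 1; order 4: 3.
Total: 5.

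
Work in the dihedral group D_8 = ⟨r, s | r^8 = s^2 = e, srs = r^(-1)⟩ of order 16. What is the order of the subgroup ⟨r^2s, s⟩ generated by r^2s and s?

|⟨r^2s⟩| = 2 and |⟨s⟩| = 2, so |H| is a multiple of lcm(2, 2) = 2 and divides |G| = 16.
Closing under the operation: H = {e, r^2, r^4, r^6, s, r^2s, r^4s, r^6s}, so |H| = 8.

8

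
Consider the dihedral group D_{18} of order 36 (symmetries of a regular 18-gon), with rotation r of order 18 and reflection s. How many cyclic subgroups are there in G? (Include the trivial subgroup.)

24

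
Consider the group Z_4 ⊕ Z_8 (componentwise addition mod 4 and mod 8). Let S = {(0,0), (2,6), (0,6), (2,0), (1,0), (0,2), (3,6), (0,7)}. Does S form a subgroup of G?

(0,7) ∈ S but its inverse (0,1) ∉ S, so S is not a subgroup.

No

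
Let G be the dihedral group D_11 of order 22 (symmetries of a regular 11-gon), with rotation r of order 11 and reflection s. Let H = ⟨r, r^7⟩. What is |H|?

11

|⟨r⟩| = 11 and |⟨r^7⟩| = 11, so |H| is a multiple of lcm(11, 11) = 11 and divides |G| = 22.
Closing under the operation: H = {e, r, r^2, r^3, r^4, r^5, r^6, r^7, r^8, r^9, r^10}, so |H| = 11.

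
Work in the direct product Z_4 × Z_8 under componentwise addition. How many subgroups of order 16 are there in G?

3

|G| = 32 and 16 | 32, so subgroups of order 16 are possible by Lagrange.
The subgroups of order 16 are: {(0,0), (0,1), (0,2), (0,3), (0,4), (0,5), (0,6), (0,7), (2,0), (2,1), (2,2), (2,3), (2,4), (2,5), (2,6), (2,7)}; {(0,0), (0,2), (0,4), (0,6), (1,0), (1,2), (1,4), (1,6), (2,0), (2,2), (2,4), (2,6), (3,0), (3,2), (3,4), (3,6)}; {(0,0), (0,2), (0,4), (0,6), (1,1), (1,3), (1,5), (1,7), (2,0), (2,2), (2,4), (2,6), (3,1), (3,3), (3,5), (3,7)}.
So G has 3 subgroups of order 16.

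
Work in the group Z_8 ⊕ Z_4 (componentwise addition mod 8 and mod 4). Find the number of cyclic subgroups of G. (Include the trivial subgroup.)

Group the elements of G by the cyclic subgroup they generate; each cyclic subgroup of order d accounts for φ(d) elements.
Cyclic subgroups by order — order 1: 1; order 2: 3; order 4: 6; order 8: 4.
Total: 14.

14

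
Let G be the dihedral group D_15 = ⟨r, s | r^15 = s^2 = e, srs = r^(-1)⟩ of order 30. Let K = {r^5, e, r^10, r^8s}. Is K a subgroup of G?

No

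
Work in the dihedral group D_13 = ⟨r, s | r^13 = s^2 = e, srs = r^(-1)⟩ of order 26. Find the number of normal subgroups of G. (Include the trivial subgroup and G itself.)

3

G has 16 subgroups. Checking conjugation-invariance by order — order 1: 1/1 normal; order 2: 0/13 normal; order 13: 1/1 normal; order 26: 1/1 normal.
Total normal subgroups: 3.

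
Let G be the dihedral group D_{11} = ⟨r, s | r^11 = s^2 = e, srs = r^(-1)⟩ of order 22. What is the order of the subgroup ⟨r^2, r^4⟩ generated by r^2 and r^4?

11

|⟨r^2⟩| = 11 and |⟨r^4⟩| = 11, so |H| is a multiple of lcm(11, 11) = 11 and divides |G| = 22.
Closing under the operation: H = {e, r, r^2, r^3, r^4, r^5, r^6, r^7, r^8, r^9, r^10}, so |H| = 11.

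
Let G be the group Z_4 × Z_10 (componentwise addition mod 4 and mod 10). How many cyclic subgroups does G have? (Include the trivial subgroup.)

Each element a generates a cyclic subgroup ⟨a⟩; distinct elements may generate the same one (a cyclic group of order d has φ(d) generators).
Cyclic subgroups by order — order 1: 1; order 2: 3; order 4: 2; order 5: 1; order 10: 3; order 20: 2.
Total: 12.

12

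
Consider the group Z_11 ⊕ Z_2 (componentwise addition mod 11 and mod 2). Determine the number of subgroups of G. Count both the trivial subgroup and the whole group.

|G| = 22, so by Lagrange every subgroup order divides 22. Divisors: 1, 2, 11, 22.
Subgroups by order — order 1: 1; order 2: 1; order 11: 1; order 22: 1.
Total: 1 + 1 + 1 + 1 = 4.

4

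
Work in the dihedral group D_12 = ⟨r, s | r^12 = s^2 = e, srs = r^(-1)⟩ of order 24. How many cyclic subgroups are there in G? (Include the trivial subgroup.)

Group the elements of G by the cyclic subgroup they generate; each cyclic subgroup of order d accounts for φ(d) elements.
Cyclic subgroups by order — order 1: 1; order 2: 13; order 3: 1; order 4: 1; order 6: 1; order 12: 1.
Total: 18.

18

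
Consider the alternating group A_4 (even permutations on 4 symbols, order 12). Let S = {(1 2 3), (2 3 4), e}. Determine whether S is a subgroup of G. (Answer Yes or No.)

(1 2 3) ∈ S but its inverse (1 3 2) ∉ S, so S is not a subgroup.

No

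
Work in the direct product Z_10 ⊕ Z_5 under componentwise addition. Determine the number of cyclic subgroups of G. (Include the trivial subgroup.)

14

A cyclic subgroup of order d is generated by each of its φ(d) elements of order d, so the cyclic subgroups of order d number (#elements of order d)/φ(d).
Cyclic subgroups by order — order 1: 1; order 2: 1; order 5: 6; order 10: 6.
Total: 14.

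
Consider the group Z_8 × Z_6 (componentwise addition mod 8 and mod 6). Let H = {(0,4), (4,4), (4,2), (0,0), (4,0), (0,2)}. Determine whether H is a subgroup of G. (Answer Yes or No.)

|H| = 6 divides |G| = 48, consistent with Lagrange.
H contains the identity, every element's inverse is in H, and H is closed under +: it is a subgroup.
In fact H = ⟨(4,4)⟩.

Yes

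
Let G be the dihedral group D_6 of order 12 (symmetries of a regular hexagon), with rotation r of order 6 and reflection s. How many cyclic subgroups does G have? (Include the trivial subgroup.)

10

Group the elements of G by the cyclic subgroup they generate; each cyclic subgroup of order d accounts for φ(d) elements.
Cyclic subgroups by order — order 1: 1; order 2: 7; order 3: 1; order 6: 1.
Total: 10.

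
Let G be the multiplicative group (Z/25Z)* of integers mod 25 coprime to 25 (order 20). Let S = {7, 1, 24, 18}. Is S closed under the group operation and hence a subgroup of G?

|S| = 4 divides |G| = 20, consistent with Lagrange.
S contains the identity, every element's inverse is in S, and S is closed under ·: it is a subgroup.
In fact S = ⟨18⟩.

Yes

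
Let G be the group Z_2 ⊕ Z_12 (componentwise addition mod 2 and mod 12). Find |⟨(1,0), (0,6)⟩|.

4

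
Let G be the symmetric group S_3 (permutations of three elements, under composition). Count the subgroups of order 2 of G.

|G| = 6 and 2 | 6, so subgroups of order 2 are possible by Lagrange.
The subgroups of order 2 are: {e, (1 2)}; {e, (1 3)}; {e, (2 3)}.
So G has 3 subgroups of order 2.

3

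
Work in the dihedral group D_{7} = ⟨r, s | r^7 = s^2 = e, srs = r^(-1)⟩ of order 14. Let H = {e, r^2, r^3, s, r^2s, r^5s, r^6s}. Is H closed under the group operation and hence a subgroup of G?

No

r^2 ∈ H but its inverse r^5 ∉ H, so H is not a subgroup.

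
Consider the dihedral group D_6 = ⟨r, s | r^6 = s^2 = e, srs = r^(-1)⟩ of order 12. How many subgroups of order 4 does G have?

3

|G| = 12 and 4 | 12, so subgroups of order 4 are possible by Lagrange.
The subgroups of order 4 are: {e, r^3, r^2s, r^5s}; {e, r^3, s, r^3s}; {e, r^3, rs, r^4s}.
So G has 3 subgroups of order 4.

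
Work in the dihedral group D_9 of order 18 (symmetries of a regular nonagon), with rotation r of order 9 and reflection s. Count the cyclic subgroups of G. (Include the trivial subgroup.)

12

Each element a generates a cyclic subgroup ⟨a⟩; distinct elements may generate the same one (a cyclic group of order d has φ(d) generators).
Cyclic subgroups by order — order 1: 1; order 2: 9; order 3: 1; order 9: 1.
Total: 12.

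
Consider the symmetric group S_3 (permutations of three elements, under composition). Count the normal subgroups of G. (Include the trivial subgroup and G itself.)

3

G has 6 subgroups. Checking conjugation-invariance by order — order 1: 1/1 normal; order 2: 0/3 normal; order 3: 1/1 normal; order 6: 1/1 normal.
Total normal subgroups: 3.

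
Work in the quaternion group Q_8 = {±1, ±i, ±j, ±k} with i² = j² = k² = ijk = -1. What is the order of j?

4

Computing powers of j: the smallest k with (j)^k = e is k = 4.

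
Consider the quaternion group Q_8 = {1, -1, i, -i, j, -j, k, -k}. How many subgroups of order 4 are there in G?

3

|G| = 8 and 4 | 8, so subgroups of order 4 are possible by Lagrange.
The subgroups of order 4 are: {1, -1, i, -i}; {1, -1, j, -j}; {1, -1, k, -k}.
So G has 3 subgroups of order 4.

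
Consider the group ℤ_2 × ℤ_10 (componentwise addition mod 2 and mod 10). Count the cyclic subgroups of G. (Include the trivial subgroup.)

A cyclic subgroup of order d is generated by each of its φ(d) elements of order d, so the cyclic subgroups of order d number (#elements of order d)/φ(d).
Cyclic subgroups by order — order 1: 1; order 2: 3; order 5: 1; order 10: 3.
Total: 8.

8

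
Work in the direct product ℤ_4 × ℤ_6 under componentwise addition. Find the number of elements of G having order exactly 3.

2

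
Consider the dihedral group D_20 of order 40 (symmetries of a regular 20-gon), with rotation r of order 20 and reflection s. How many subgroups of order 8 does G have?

5

|G| = 40 and 8 | 40, so subgroups of order 8 are possible by Lagrange.
The subgroups of order 8 are: {e, r^5, r^10, r^15, s, r^5s, r^10s, r^15s}; {e, r^5, r^10, r^15, rs, r^6s, r^11s, r^16s}; {e, r^5, r^10, r^15, r^2s, r^7s, r^12s, r^17s}; {e, r^5, r^10, r^15, r^3s, r^8s, r^13s, r^18s}; … (5 in all).
So G has 5 subgroups of order 8.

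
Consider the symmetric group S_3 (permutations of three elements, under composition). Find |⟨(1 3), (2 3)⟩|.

|⟨(1 3)⟩| = 2 and |⟨(2 3)⟩| = 2, so |H| is a multiple of lcm(2, 2) = 2 and divides |G| = 6.
Closing {(1 3), (2 3)} under the group operation gives all of G, so |H| = 6.

6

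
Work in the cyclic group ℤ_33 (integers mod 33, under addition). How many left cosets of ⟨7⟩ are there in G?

1

|⟨7⟩| = 33 and |G| = 33.
By Lagrange, [G : H] = |G|/|H| = 33/33 = 1.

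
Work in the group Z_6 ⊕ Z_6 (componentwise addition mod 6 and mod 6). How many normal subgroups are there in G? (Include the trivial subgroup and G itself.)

30

G is abelian, so every subgroup is normal.
G has 30 subgroups in total, hence 30 normal subgroups.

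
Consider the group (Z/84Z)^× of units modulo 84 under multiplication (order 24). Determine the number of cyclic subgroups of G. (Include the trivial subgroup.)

Group the elements of G by the cyclic subgroup they generate; each cyclic subgroup of order d accounts for φ(d) elements.
Cyclic subgroups by order — order 1: 1; order 2: 7; order 3: 1; order 6: 7.
Total: 16.

16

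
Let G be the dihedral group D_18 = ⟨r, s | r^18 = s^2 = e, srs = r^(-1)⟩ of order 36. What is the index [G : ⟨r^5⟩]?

2

|⟨r^5⟩| = 18 and |G| = 36.
By Lagrange, [G : H] = |G|/|H| = 36/18 = 2.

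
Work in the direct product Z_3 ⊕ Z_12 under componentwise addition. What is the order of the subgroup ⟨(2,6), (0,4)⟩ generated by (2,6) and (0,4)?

|⟨(2,6)⟩| = 6 and |⟨(0,4)⟩| = 3, so |H| is a multiple of lcm(6, 3) = 6 and divides |G| = 36.
Closing under the operation: H = {(0,0), (0,2), (0,4), (0,6), (0,8), (0,10), (1,0), (1,2), (1,4), (1,6), (1,8), (1,10), (2,0), (2,2), (2,4), (2,6), (2,8), (2,10)}, so |H| = 18.

18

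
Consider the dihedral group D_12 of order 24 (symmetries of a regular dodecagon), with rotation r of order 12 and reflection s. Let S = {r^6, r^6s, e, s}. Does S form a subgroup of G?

|S| = 4 divides |G| = 24, consistent with Lagrange.
S contains the identity, every element's inverse is in S, and S is closed under ·: it is a subgroup.

Yes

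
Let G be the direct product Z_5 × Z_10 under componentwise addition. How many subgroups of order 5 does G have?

|G| = 50 and 5 | 50, so subgroups of order 5 are possible by Lagrange.
The subgroups of order 5 are: {(0,0), (0,2), (0,4), (0,6), (0,8)}; {(0,0), (1,0), (2,0), (3,0), (4,0)}; {(0,0), (1,2), (2,4), (3,6), (4,8)}; {(0,0), (1,4), (2,8), (3,2), (4,6)}; … (6 in all).
So G has 6 subgroups of order 5.

6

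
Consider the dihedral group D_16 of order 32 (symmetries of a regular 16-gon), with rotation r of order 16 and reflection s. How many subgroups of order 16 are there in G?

3

|G| = 32 and 16 | 32, so subgroups of order 16 are possible by Lagrange.
The subgroups of order 16 are: {e, r, r^2, r^3, r^4, r^5, r^6, r^7, r^8, r^9, r^10, r^11, r^12, r^13, r^14, r^15}; {e, r^2, r^4, r^6, r^8, r^10, r^12, r^14, s, r^2s, r^4s, r^6s, r^8s, r^10s, r^12s, r^14s}; {e, r^2, r^4, r^6, r^8, r^10, r^12, r^14, rs, r^3s, r^5s, r^7s, r^9s, r^11s, r^13s, r^15s}.
So G has 3 subgroups of order 16.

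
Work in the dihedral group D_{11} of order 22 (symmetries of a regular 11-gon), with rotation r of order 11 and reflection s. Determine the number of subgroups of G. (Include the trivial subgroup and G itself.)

|G| = 22, so by Lagrange every subgroup order divides 22. Divisors: 1, 2, 11, 22.
Subgroups by order — order 1: 1; order 2: 11; order 11: 1; order 22: 1.
Total: 1 + 11 + 1 + 1 = 14.

14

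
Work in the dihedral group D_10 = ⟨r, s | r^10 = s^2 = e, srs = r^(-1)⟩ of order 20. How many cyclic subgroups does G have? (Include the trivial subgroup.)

14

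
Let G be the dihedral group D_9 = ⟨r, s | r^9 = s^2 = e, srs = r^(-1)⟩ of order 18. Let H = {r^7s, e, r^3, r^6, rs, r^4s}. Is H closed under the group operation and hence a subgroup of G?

Yes

|H| = 6 divides |G| = 18, consistent with Lagrange.
H contains the identity, every element's inverse is in H, and H is closed under ·: it is a subgroup.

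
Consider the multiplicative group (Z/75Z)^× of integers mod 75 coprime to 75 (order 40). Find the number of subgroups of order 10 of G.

3

|G| = 40 and 10 | 40, so subgroups of order 10 are possible by Lagrange.
The subgroups of order 10 are: {1, 11, 16, 26, 31, 41, 46, 56, 61, 71}; {1, 14, 16, 29, 31, 44, 46, 59, 61, 74}; {1, 4, 16, 19, 31, 34, 46, 49, 61, 64}.
So G has 3 subgroups of order 10.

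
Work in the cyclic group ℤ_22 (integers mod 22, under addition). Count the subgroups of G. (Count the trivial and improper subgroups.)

4

Subgroups of the cyclic group ℤ_22 correspond bijectively to divisors of 22.
Divisors of 22: 1, 2, 11, 22.
So ℤ_22 has 4 subgroups.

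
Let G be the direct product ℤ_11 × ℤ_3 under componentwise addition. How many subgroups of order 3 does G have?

1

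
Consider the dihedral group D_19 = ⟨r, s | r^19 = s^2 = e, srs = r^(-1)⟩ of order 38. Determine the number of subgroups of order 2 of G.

19

|G| = 38 and 2 | 38, so subgroups of order 2 are possible by Lagrange.
The subgroups of order 2 are: {e, r^10s}; {e, r^11s}; {e, r^12s}; {e, r^13s}; … (19 in all).
So G has 19 subgroups of order 2.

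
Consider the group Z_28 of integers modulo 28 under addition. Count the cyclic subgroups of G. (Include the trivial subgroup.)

A cyclic subgroup of order d is generated by each of its φ(d) elements of order d, so the cyclic subgroups of order d number (#elements of order d)/φ(d).
Cyclic subgroups by order — order 1: 1; order 2: 1; order 4: 1; order 7: 1; order 14: 1; order 28: 1.
Total: 6.

6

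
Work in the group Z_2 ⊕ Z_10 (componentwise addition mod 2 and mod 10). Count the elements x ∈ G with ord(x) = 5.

An element (a,b) has order lcm(ord(a), ord(b)); count pairs with lcm equal to 5.
Enumerating gives 4 such elements.

4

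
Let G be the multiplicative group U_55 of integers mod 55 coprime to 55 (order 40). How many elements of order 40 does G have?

No element of G has order 40 (even though 40 | 40).

0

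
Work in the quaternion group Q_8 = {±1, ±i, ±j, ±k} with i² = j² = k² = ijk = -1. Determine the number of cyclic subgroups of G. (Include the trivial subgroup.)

5

A cyclic subgroup of order d is generated by each of its φ(d) elements of order d, so the cyclic subgroups of order d number (#elements of order d)/φ(d).
Cyclic subgroups by order — order 1: 1; order 2: 1; order 4: 3.
Total: 5.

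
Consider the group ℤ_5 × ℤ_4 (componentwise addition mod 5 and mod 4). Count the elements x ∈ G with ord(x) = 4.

An element (a,b) has order lcm(ord(a), ord(b)); count pairs with lcm equal to 4.
Enumerating gives 2 such elements.

2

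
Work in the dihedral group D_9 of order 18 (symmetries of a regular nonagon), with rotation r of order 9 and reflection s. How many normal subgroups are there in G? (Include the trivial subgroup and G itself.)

G has 16 subgroups. Checking conjugation-invariance by order — order 1: 1/1 normal; order 2: 0/9 normal; order 3: 1/1 normal; order 6: 0/3 normal; order 9: 1/1 normal; order 18: 1/1 normal.
Total normal subgroups: 4.

4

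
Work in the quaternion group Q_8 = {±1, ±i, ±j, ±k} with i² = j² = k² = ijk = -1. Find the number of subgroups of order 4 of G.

3

|G| = 8 and 4 | 8, so subgroups of order 4 are possible by Lagrange.
The subgroups of order 4 are: {1, -1, i, -i}; {1, -1, j, -j}; {1, -1, k, -k}.
So G has 3 subgroups of order 4.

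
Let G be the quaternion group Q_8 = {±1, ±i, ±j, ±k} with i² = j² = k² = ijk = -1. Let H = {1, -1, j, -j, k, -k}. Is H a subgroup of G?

No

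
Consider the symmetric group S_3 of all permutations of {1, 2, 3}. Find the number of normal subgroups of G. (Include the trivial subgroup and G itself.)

3

G has 6 subgroups. Checking conjugation-invariance by order — order 1: 1/1 normal; order 2: 0/3 normal; order 3: 1/1 normal; order 6: 1/1 normal.
Total normal subgroups: 3.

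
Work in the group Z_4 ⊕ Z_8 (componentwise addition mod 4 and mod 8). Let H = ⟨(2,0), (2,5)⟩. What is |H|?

16

|⟨(2,0)⟩| = 2 and |⟨(2,5)⟩| = 8, so |H| is a multiple of lcm(2, 8) = 8 and divides |G| = 32.
Closing under the operation: H = {(0,0), (0,1), (0,2), (0,3), (0,4), (0,5), (0,6), (0,7), (2,0), (2,1), (2,2), (2,3), (2,4), (2,5), (2,6), (2,7)}, so |H| = 16.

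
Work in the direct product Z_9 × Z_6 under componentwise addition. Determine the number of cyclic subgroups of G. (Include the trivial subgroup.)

Group the elements of G by the cyclic subgroup they generate; each cyclic subgroup of order d accounts for φ(d) elements.
Cyclic subgroups by order — order 1: 1; order 2: 1; order 3: 4; order 6: 4; order 9: 3; order 18: 3.
Total: 16.

16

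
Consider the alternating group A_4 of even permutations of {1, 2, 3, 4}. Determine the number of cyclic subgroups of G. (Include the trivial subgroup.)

8

Group the elements of G by the cyclic subgroup they generate; each cyclic subgroup of order d accounts for φ(d) elements.
Cyclic subgroups by order — order 1: 1; order 2: 3; order 3: 4.
Total: 8.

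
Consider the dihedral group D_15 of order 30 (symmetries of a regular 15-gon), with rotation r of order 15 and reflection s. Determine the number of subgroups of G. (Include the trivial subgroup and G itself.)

|G| = 30, so by Lagrange every subgroup order divides 30. Divisors: 1, 2, 3, 5, 6, 10, 15, 30.
Subgroups by order — order 1: 1; order 2: 15; order 3: 1; order 5: 1; order 6: 5; order 10: 3; order 15: 1; order 30: 1.
Total: 1 + 15 + 1 + 1 + 5 + 3 + 1 + 1 = 28.

28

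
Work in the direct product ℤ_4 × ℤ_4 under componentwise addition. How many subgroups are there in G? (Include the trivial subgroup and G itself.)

|G| = 16, so by Lagrange every subgroup order divides 16. Divisors: 1, 2, 4, 8, 16.
Subgroups by order — order 1: 1; order 2: 3; order 4: 7; order 8: 3; order 16: 1.
Total: 1 + 3 + 7 + 3 + 1 = 15.

15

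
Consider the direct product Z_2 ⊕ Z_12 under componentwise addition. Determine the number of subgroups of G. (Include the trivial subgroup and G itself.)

16

|G| = 24, so by Lagrange every subgroup order divides 24. Divisors: 1, 2, 3, 4, 6, 8, 12, 24.
Subgroups by order — order 1: 1; order 2: 3; order 3: 1; order 4: 3; order 6: 3; order 8: 1; order 12: 3; order 24: 1.
Total: 1 + 3 + 1 + 3 + 3 + 1 + 3 + 1 = 16.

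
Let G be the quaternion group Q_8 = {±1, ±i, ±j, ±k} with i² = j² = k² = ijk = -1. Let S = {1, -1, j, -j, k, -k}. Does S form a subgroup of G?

No

|S| = 6 does not divide |G| = 8, so by Lagrange S is not a subgroup.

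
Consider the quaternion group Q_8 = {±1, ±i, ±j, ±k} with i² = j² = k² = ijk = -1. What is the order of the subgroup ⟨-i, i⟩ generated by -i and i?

|⟨-i⟩| = 4 and |⟨i⟩| = 4, so |H| is a multiple of lcm(4, 4) = 4 and divides |G| = 8.
Closing under the operation: H = {1, -1, i, -i}, so |H| = 4.

4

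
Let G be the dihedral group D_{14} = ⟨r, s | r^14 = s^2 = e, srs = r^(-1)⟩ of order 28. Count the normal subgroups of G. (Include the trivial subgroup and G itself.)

G has 28 subgroups. Checking conjugation-invariance by order — order 1: 1/1 normal; order 2: 1/15 normal; order 4: 0/7 normal; order 7: 1/1 normal; order 14: 3/3 normal; order 28: 1/1 normal.
Total normal subgroups: 7.

7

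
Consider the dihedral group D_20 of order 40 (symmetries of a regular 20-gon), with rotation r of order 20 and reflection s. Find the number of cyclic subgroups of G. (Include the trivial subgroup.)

26

Each element a generates a cyclic subgroup ⟨a⟩; distinct elements may generate the same one (a cyclic group of order d has φ(d) generators).
Cyclic subgroups by order — order 1: 1; order 2: 21; order 4: 1; order 5: 1; order 10: 1; order 20: 1.
Total: 26.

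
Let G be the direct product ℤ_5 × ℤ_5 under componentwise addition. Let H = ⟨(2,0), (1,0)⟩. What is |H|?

5

|⟨(2,0)⟩| = 5 and |⟨(1,0)⟩| = 5, so |H| is a multiple of lcm(5, 5) = 5 and divides |G| = 25.
Closing under the operation: H = {(0,0), (1,0), (2,0), (3,0), (4,0)}, so |H| = 5.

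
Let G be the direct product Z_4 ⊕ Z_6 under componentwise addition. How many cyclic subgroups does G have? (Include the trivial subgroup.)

A cyclic subgroup of order d is generated by each of its φ(d) elements of order d, so the cyclic subgroups of order d number (#elements of order d)/φ(d).
Cyclic subgroups by order — order 1: 1; order 2: 3; order 3: 1; order 4: 2; order 6: 3; order 12: 2.
Total: 12.

12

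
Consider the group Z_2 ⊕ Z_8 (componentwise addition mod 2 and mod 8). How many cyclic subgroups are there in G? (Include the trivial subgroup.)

8

A cyclic subgroup of order d is generated by each of its φ(d) elements of order d, so the cyclic subgroups of order d number (#elements of order d)/φ(d).
Cyclic subgroups by order — order 1: 1; order 2: 3; order 4: 2; order 8: 2.
Total: 8.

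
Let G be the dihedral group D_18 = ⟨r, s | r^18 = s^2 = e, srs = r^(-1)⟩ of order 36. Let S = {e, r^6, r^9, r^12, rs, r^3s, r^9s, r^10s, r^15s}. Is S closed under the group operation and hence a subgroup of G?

Closure fails: r^9 · r^3s = r^12s ∉ S. So S is not a subgroup.

No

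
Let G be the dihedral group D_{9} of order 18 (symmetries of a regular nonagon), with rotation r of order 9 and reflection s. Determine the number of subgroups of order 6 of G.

|G| = 18 and 6 | 18, so subgroups of order 6 are possible by Lagrange.
The subgroups of order 6 are: {e, r^3, r^6, r^2s, r^5s, r^8s}; {e, r^3, r^6, s, r^3s, r^6s}; {e, r^3, r^6, rs, r^4s, r^7s}.
So G has 3 subgroups of order 6.

3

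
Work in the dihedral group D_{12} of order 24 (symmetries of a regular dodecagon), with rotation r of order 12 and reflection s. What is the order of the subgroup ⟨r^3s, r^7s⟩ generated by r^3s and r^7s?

6

|⟨r^3s⟩| = 2 and |⟨r^7s⟩| = 2, so |H| is a multiple of lcm(2, 2) = 2 and divides |G| = 24.
Closing under the operation: H = {e, r^4, r^8, r^3s, r^7s, r^11s}, so |H| = 6.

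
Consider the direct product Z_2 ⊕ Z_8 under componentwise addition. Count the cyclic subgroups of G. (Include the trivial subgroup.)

A cyclic subgroup of order d is generated by each of its φ(d) elements of order d, so the cyclic subgroups of order d number (#elements of order d)/φ(d).
Cyclic subgroups by order — order 1: 1; order 2: 3; order 4: 2; order 8: 2.
Total: 8.

8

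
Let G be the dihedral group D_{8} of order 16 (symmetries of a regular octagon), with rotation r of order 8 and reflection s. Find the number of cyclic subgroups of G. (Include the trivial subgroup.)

12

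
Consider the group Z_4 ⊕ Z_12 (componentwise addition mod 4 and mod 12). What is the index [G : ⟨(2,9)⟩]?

12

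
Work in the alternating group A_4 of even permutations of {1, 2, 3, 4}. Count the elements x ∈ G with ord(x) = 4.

No element of G has order 4 (even though 4 | 12).

0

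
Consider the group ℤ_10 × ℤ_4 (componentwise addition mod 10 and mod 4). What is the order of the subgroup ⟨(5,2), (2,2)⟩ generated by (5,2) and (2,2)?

20

|⟨(5,2)⟩| = 2 and |⟨(2,2)⟩| = 10, so |H| is a multiple of lcm(2, 10) = 10 and divides |G| = 40.
Closing under the operation: H = {(0,0), (0,2), (1,0), (1,2), (2,0), (2,2), (3,0), (3,2), (4,0), (4,2), (5,0), (5,2), (6,0), (6,2), (7,0), (7,2), (8,0), (8,2), (9,0), (9,2)}, so |H| = 20.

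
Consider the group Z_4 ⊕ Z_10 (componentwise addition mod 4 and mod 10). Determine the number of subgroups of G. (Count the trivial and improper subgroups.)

|G| = 40, so by Lagrange every subgroup order divides 40. Divisors: 1, 2, 4, 5, 8, 10, 20, 40.
Subgroups by order — order 1: 1; order 2: 3; order 4: 3; order 5: 1; order 8: 1; order 10: 3; order 20: 3; order 40: 1.
Total: 1 + 3 + 3 + 1 + 1 + 3 + 3 + 1 = 16.

16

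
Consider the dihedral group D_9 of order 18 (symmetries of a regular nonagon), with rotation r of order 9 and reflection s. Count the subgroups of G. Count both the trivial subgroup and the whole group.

|G| = 18, so by Lagrange every subgroup order divides 18. Divisors: 1, 2, 3, 6, 9, 18.
Subgroups by order — order 1: 1; order 2: 9; order 3: 1; order 6: 3; order 9: 1; order 18: 1.
Total: 1 + 9 + 1 + 3 + 1 + 1 = 16.

16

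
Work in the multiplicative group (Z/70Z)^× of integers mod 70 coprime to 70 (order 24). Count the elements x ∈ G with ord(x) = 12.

The elements of order 12 are: 3, 17, 23, 33, 37, 47, 53, 67.
That's 8.

8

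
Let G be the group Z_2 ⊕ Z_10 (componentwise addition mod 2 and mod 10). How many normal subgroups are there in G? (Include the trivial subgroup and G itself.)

10

G is abelian, so every subgroup is normal.
G has 10 subgroups in total, hence 10 normal subgroups.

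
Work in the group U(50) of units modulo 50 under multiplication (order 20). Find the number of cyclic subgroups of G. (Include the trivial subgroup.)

6

Each element a generates a cyclic subgroup ⟨a⟩; distinct elements may generate the same one (a cyclic group of order d has φ(d) generators).
Cyclic subgroups by order — order 1: 1; order 2: 1; order 4: 1; order 5: 1; order 10: 1; order 20: 1.
Total: 6.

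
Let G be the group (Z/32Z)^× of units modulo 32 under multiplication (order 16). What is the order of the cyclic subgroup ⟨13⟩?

8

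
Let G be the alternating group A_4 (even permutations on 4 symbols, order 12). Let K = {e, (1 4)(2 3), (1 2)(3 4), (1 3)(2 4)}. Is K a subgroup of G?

Yes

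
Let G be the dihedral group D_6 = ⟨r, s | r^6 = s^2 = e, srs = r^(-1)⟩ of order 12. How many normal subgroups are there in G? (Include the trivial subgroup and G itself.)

G has 16 subgroups. Checking conjugation-invariance by order — order 1: 1/1 normal; order 2: 1/7 normal; order 3: 1/1 normal; order 4: 0/3 normal; order 6: 3/3 normal; order 12: 1/1 normal.
Total normal subgroups: 7.

7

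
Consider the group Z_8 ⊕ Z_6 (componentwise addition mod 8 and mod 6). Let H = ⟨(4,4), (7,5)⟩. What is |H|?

|⟨(4,4)⟩| = 6 and |⟨(7,5)⟩| = 24, so |H| is a multiple of lcm(6, 24) = 24 and divides |G| = 48.
Closing under the operation: H = {(0,0), (0,2), (0,4), (1,1), (1,3), (1,5), (2,0), (2,2), (2,4), (3,1), (3,3), (3,5), (4,0), (4,2), (4,4), (5,1), (5,3), (5,5), (6,0), (6,2), (6,4), (7,1), (7,3), (7,5)}, so |H| = 24.

24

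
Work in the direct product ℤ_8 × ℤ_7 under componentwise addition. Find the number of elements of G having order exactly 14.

6

An element (a,b) has order lcm(ord(a), ord(b)); count pairs with lcm equal to 14.
Enumerating gives 6 such elements.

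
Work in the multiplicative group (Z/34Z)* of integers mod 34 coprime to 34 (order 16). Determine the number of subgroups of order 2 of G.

1

|G| = 16 and 2 | 16, so subgroups of order 2 are possible by Lagrange.
The subgroups of order 2 are: {1, 33}.
So G has 1 subgroup of order 2.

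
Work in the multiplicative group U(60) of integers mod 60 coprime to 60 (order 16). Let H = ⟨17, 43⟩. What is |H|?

8

|⟨17⟩| = 4 and |⟨43⟩| = 4, so |H| is a multiple of lcm(4, 4) = 4 and divides |G| = 16.
Closing under the operation: H = {1, 7, 11, 17, 43, 49, 53, 59}, so |H| = 8.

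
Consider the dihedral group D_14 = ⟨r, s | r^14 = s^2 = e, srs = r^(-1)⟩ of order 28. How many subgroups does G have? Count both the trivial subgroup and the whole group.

|G| = 28, so by Lagrange every subgroup order divides 28. Divisors: 1, 2, 4, 7, 14, 28.
Subgroups by order — order 1: 1; order 2: 15; order 4: 7; order 7: 1; order 14: 3; order 28: 1.
Total: 1 + 15 + 7 + 1 + 3 + 1 = 28.

28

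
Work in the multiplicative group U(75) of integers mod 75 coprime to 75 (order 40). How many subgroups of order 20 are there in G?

3

|G| = 40 and 20 | 40, so subgroups of order 20 are possible by Lagrange.
The subgroups of order 20 are: {1, 4, 11, 14, 16, 19, 26, 29, 31, 34, 41, 44, 46, 49, 56, 59, 61, 64, 71, 74}; {1, 4, 7, 13, 16, 19, 22, 28, 31, 34, 37, 43, 46, 49, 52, 58, 61, 64, 67, 73}; {1, 2, 4, 8, 16, 17, 19, 23, 31, 32, 34, 38, 46, 47, 49, 53, 61, 62, 64, 68}.
So G has 3 subgroups of order 20.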